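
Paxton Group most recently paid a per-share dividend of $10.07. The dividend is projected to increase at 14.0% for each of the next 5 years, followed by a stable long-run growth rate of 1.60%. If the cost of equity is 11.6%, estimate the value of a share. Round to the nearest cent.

$167.49

Two-stage DDM. Project D₁…D_5 at 0.14, terminal growth 0.016, discount at r = 0.116.
D_1 = 11.4798
D_2 = 13.0870
D_3 = 14.9191
D_4 = 17.0078
D_5 = 19.3889
Terminal value at t=5: TV = D_6/(r−g) = 19.6991/(0.116−0.016) = 196.9915
P₀ = 11.4798/(1+0.116)^1 + 13.0870/(1+0.116)^2 + 14.9191/(1+0.116)^3 + 17.0078/(1+0.116)^4 + 19.3889/(1+0.116)^5 + 196.9915/(1+0.116)^5 = 167.4889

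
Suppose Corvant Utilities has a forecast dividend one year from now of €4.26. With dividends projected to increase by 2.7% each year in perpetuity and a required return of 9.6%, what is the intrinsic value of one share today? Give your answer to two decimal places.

Gordon growth model: P₀ = D₁/(r − g), with D₁ = 4.26 given directly.
P₀ = 4.2600 / (0.096 − 0.027) = 4.2600 / 0.069 = 61.7391

€61.74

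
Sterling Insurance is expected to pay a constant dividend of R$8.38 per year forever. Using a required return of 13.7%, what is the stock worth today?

R$61.17

Zero-growth DDM (perpetuity): P₀ = D/r = 8.38 / 0.137 = 61.1679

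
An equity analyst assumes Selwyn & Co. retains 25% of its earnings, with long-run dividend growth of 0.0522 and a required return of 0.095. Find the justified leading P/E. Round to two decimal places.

Payout ratio b = 1 − 0.25 = 0.75.
Justified leading P/E = b/(r−g) = 0.75/(0.095−0.0522) = 17.5234

17.52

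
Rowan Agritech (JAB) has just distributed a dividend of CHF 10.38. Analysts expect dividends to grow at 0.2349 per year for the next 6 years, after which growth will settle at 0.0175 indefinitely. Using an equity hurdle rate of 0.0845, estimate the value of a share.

Two-stage DDM. Project D₁…D_6 at 0.2349, terminal growth 0.0175, discount at r = 0.0845.
D_1 = 12.8183
D_2 = 15.8293
D_3 = 19.5476
D_4 = 24.1393
D_5 = 29.8096
D_6 = 36.8119
Terminal value at t=6: TV = D_7/(r−g) = 37.4561/(0.0845−0.0175) = 559.0462
P₀ = 12.8183/(1+0.0845)^1 + 15.8293/(1+0.0845)^2 + 19.5476/(1+0.0845)^3 + 24.1393/(1+0.0845)^4 + 29.8096/(1+0.0845)^5 + 36.8119/(1+0.0845)^6 + 559.0462/(1+0.0845)^6 = 444.1640

CHF 444.16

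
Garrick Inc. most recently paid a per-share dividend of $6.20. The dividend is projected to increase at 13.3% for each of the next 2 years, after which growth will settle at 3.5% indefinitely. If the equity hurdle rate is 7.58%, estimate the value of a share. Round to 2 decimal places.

$187.86

Two-stage DDM. Project D₁…D_2 at 0.133, terminal growth 0.035, discount at r = 0.0758.
D_1 = 7.0246
D_2 = 7.9589
Terminal value at t=2: TV = D_3/(r−g) = 8.2374/(0.0758−0.035) = 201.8979
P₀ = 7.0246/(1+0.0758)^1 + 7.9589/(1+0.0758)^2 + 201.8979/(1+0.0758)^2 = 187.8555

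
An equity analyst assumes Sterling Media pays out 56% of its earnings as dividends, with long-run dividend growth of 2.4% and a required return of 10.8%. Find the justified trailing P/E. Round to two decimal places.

6.83

Justified trailing P/E = b(1+g)/(r−g) = 0.56×(1+0.024)/(0.108−0.024) = 6.8267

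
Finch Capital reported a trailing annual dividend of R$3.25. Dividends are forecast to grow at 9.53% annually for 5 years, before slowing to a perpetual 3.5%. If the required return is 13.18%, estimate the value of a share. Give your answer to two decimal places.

R$44.24

Two-stage DDM. Project D₁…D_5 at 0.0953, terminal growth 0.035, discount at r = 0.1318.
D_1 = 3.5597
D_2 = 3.8990
D_3 = 4.2705
D_4 = 4.6775
D_5 = 5.1233
Terminal value at t=5: TV = D_6/(r−g) = 5.3026/(0.1318−0.035) = 54.7790
P₀ = 3.5597/(1+0.1318)^1 + 3.8990/(1+0.1318)^2 + 4.2705/(1+0.1318)^3 + 4.6775/(1+0.1318)^4 + 5.1233/(1+0.1318)^5 + 54.7790/(1+0.1318)^5 = 44.2400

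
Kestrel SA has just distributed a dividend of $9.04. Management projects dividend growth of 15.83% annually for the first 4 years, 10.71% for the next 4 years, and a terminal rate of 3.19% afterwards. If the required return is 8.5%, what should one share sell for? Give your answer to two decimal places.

Three-stage DDM. Project D₁…D_8; terminal Gordon value at t=8 with g = 0.0319; discount at r = 0.085.
D_1 = 10.4710
D_2 = 12.1286
D_3 = 14.0486
D_4 = 16.2724
D_5 = 18.0152
D_6 = 19.9446
D_7 = 22.0807
D_8 = 24.4456
TV_8 = 25.2254/(0.085−0.0319) = 475.0542
P₀ = Σ Dₜ/(1+r)ᵗ + TV_8/(1+r)^8 = 339.4481

$339.45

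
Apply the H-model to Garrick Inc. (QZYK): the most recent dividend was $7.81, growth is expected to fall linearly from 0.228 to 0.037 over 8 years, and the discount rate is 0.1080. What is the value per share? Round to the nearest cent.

$198.11

H-model: P₀ = D₀[(1+g_L) + H(g_S−g_L)]/(r−g_L), with H = 8/2 = 4.
P₀ = 7.81 × [(1+0.037) + 4×(0.228−0.037)] / (0.108−0.037)
   = 7.81 × 1.8010 / 0.071 = 198.1100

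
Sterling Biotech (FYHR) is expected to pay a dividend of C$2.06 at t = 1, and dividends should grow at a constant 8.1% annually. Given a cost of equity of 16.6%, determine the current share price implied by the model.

Gordon growth model: P₀ = D₁/(r − g), with D₁ = 2.06 given directly.
P₀ = 2.0600 / (0.166 − 0.081) = 2.0600 / 0.085 = 24.2353

C$24.24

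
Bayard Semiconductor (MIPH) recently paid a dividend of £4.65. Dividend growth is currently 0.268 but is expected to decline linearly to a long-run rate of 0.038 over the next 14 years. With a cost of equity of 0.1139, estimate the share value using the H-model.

£162.23

H-model: P₀ = D₀[(1+g_L) + H(g_S−g_L)]/(r−g_L), with H = 14/2 = 7.
P₀ = 4.65 × [(1+0.038) + 7×(0.268−0.038)] / (0.1139−0.038)
   = 4.65 × 2.6480 / 0.0759 = 162.2292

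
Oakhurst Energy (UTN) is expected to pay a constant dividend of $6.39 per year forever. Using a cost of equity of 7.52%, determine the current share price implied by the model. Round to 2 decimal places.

$84.97

Zero-growth DDM (perpetuity): P₀ = D/r = 6.39 / 0.0752 = 84.9734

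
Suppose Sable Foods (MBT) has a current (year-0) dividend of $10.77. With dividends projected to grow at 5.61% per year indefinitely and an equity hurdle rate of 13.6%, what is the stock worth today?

Gordon growth model: P₀ = D₁/(r − g). D₁ = 10.77 × (1 + 0.0561) = 11.3742.
P₀ = 11.3742 / (0.136 − 0.0561) = 11.3742 / 0.0799 = 142.3554

$142.36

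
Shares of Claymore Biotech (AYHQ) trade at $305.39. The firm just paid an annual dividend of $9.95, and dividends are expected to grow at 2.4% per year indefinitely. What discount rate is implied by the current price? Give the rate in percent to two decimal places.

5.74%

Rearranging the constant-growth DDM: r = D₁/P₀ + g.
D₁ = 9.95 × (1 + 0.024) = 10.1888.
r = 10.1888 / 305.39 + 0.024 = 0.03336 + 0.024 = 0.05736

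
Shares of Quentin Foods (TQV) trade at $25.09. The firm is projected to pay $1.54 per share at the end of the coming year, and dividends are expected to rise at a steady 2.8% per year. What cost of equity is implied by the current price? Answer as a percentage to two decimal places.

8.94%

Rearranging the constant-growth DDM: r = D₁/P₀ + g.
r = 1.5400 / 25.09 + 0.028 = 0.06138 + 0.028 = 0.08938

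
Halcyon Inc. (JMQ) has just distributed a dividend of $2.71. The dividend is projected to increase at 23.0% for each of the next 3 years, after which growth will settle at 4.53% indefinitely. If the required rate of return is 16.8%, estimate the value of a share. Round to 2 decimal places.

Two-stage DDM. Project D₁…D_3 at 0.23, terminal growth 0.0453, discount at r = 0.168.
D_1 = 3.3333
D_2 = 4.1000
D_3 = 5.0429
Terminal value at t=3: TV = D_4/(r−g) = 5.2714/(0.168−0.0453) = 42.9617
P₀ = 3.3333/(1+0.168)^1 + 4.1000/(1+0.168)^2 + 5.0429/(1+0.168)^3 + 42.9617/(1+0.168)^3 = 35.9861

$35.99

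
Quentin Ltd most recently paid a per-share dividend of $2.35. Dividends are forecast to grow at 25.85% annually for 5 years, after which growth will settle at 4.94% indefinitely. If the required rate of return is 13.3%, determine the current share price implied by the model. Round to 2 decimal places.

Two-stage DDM. Project D₁…D_5 at 0.2585, terminal growth 0.0494, discount at r = 0.133.
D_1 = 2.9575
D_2 = 3.7220
D_3 = 4.6841
D_4 = 5.8950
D_5 = 7.4188
Terminal value at t=5: TV = D_6/(r−g) = 7.7853/(0.133−0.0494) = 93.1255
P₀ = 2.9575/(1+0.133)^1 + 3.7220/(1+0.133)^2 + 4.6841/(1+0.133)^3 + 5.8950/(1+0.133)^4 + 7.4188/(1+0.133)^5 + 93.1255/(1+0.133)^5 = 66.1605

$66.16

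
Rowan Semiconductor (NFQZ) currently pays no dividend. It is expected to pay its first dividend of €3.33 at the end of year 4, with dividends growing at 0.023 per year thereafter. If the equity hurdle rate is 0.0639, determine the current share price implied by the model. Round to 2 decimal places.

Deferred-dividend DDM. At t=3 the remaining stream is a growing perpetuity with first payment D_4 = 3.33.
V_3 = D_4/(r−g) = 3.33/(0.0639−0.023) = 81.4181
P₀ = V_3/(1+r)^3 = 81.4181/(1+0.0639)^3 = 67.6112

€67.61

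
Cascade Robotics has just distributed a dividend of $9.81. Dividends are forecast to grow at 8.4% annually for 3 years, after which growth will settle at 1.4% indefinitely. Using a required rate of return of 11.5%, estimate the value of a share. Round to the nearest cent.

$118.32

Two-stage DDM. Project D₁…D_3 at 0.084, terminal growth 0.014, discount at r = 0.115.
D_1 = 10.6340
D_2 = 11.5273
D_3 = 12.4956
Terminal value at t=3: TV = D_4/(r−g) = 12.6705/(0.115−0.014) = 125.4508
P₀ = 10.6340/(1+0.115)^1 + 11.5273/(1+0.115)^2 + 12.4956/(1+0.115)^3 + 125.4508/(1+0.115)^3 = 118.3237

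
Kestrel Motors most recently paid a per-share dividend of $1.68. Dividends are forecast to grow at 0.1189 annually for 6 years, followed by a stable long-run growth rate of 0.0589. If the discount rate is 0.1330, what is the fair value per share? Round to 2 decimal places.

Two-stage DDM. Project D₁…D_6 at 0.1189, terminal growth 0.0589, discount at r = 0.133.
D_1 = 1.8798
D_2 = 2.1033
D_3 = 2.3533
D_4 = 2.6331
D_5 = 2.9462
D_6 = 3.2965
Terminal value at t=6: TV = D_7/(r−g) = 3.4907/(0.133−0.0589) = 47.1079
P₀ = 1.8798/(1+0.133)^1 + 2.1033/(1+0.133)^2 + 2.3533/(1+0.133)^3 + 2.6331/(1+0.133)^4 + 2.9462/(1+0.133)^5 + 3.2965/(1+0.133)^6 + 47.1079/(1+0.133)^6 = 31.9196

$31.92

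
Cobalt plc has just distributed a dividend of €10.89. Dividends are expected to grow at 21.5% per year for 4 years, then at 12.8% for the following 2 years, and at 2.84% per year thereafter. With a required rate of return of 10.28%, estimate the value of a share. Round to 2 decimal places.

€321.06

Three-stage DDM. Project D₁…D_6; terminal Gordon value at t=6 with g = 0.0284; discount at r = 0.1028.
D_1 = 13.2314
D_2 = 16.0761
D_3 = 19.5324
D_4 = 23.7319
D_5 = 26.7696
D_6 = 30.1961
TV_6 = 31.0537/(0.1028−0.0284) = 417.3884
P₀ = Σ Dₜ/(1+r)ᵗ + TV_6/(1+r)^6 = 321.0625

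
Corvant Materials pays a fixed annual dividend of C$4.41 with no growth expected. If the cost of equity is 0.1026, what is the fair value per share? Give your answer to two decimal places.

C$42.98

Zero-growth DDM (perpetuity): P₀ = D/r = 4.41 / 0.1026 = 42.9825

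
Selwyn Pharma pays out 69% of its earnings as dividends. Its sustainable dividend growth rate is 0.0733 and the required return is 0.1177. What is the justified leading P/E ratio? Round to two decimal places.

15.54

Justified leading P/E = b/(r−g) = 0.69/(0.1177−0.0733) = 15.5405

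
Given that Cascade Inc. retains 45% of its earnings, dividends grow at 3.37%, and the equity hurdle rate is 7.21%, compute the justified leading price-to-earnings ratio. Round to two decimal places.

Payout ratio b = 1 − 0.45 = 0.55.
Justified leading P/E = b/(r−g) = 0.55/(0.0721−0.0337) = 14.3229

14.32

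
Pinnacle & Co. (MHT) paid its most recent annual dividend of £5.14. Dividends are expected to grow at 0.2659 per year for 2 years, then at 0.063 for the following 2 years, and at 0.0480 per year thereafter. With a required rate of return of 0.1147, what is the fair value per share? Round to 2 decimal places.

£119.53

Three-stage DDM. Project D₁…D_4; terminal Gordon value at t=4 with g = 0.048; discount at r = 0.1147.
D_1 = 6.5067
D_2 = 8.2369
D_3 = 8.7558
D_4 = 9.3074
TV_4 = 9.7542/(0.1147−0.048) = 146.2392
P₀ = Σ Dₜ/(1+r)ᵗ + TV_4/(1+r)^4 = 119.5339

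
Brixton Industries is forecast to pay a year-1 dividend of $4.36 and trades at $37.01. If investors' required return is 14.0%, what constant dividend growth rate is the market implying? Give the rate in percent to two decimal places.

2.22%

From P₀ = D₁/(r − g), the implied growth is g = r − D₁/P₀.
g = 0.14 − 4.36/37.01 = 0.14 − 0.11781 = 0.02219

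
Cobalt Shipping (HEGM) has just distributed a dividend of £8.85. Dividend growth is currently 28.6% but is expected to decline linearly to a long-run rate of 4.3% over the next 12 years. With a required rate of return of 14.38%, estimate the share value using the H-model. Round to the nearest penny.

H-model: P₀ = D₀[(1+g_L) + H(g_S−g_L)]/(r−g_L), with H = 12/2 = 6.
P₀ = 8.85 × [(1+0.043) + 6×(0.286−0.043)] / (0.1438−0.043)
   = 8.85 × 2.5010 / 0.1008 = 219.5818

£219.58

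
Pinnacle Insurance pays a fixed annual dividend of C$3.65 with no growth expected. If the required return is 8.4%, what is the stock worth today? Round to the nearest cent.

C$43.45

Zero-growth DDM (perpetuity): P₀ = D/r = 3.65 / 0.084 = 43.4524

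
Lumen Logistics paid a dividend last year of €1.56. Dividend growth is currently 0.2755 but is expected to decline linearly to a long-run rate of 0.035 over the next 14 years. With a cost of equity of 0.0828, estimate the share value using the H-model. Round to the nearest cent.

H-model: P₀ = D₀[(1+g_L) + H(g_S−g_L)]/(r−g_L), with H = 14/2 = 7.
P₀ = 1.56 × [(1+0.035) + 7×(0.2755−0.035)] / (0.0828−0.035)
   = 1.56 × 2.7185 / 0.0478 = 88.7209

€88.72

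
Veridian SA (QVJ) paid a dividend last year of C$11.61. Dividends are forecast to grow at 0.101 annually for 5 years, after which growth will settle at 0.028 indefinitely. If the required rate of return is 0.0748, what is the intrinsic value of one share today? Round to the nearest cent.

Two-stage DDM. Project D₁…D_5 at 0.101, terminal growth 0.028, discount at r = 0.0748.
D_1 = 12.7826
D_2 = 14.0737
D_3 = 15.4951
D_4 = 17.0601
D_5 = 18.7832
Terminal value at t=5: TV = D_6/(r−g) = 19.3091/(0.0748−0.028) = 412.5875
P₀ = 12.7826/(1+0.0748)^1 + 14.0737/(1+0.0748)^2 + 15.4951/(1+0.0748)^3 + 17.0601/(1+0.0748)^4 + 18.7832/(1+0.0748)^5 + 412.5875/(1+0.0748)^5 = 350.0946

C$350.09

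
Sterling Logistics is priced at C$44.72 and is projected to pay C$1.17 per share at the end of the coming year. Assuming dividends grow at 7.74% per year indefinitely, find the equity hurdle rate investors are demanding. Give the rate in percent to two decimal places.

Rearranging the constant-growth DDM: r = D₁/P₀ + g.
r = 1.1700 / 44.72 + 0.0774 = 0.02616 + 0.0774 = 0.10356

10.36%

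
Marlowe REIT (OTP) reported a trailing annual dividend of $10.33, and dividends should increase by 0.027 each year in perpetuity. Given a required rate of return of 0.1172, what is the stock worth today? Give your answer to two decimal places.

Gordon growth model: P₀ = D₁/(r − g). D₁ = 10.33 × (1 + 0.027) = 10.6089.
P₀ = 10.6089 / (0.1172 − 0.027) = 10.6089 / 0.0902 = 117.6154

$117.62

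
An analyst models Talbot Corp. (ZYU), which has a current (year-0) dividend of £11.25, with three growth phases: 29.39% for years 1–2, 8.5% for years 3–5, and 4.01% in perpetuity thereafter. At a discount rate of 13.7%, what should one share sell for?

Three-stage DDM. Project D₁…D_5; terminal Gordon value at t=5 with g = 0.0401; discount at r = 0.137.
D_1 = 14.5564
D_2 = 18.8345
D_3 = 20.4354
D_4 = 22.1724
D_5 = 24.0571
TV_5 = 25.0218/(0.137−0.0401) = 258.2227
P₀ = Σ Dₜ/(1+r)ᵗ + TV_5/(1+r)^5 = 203.0930

£203.09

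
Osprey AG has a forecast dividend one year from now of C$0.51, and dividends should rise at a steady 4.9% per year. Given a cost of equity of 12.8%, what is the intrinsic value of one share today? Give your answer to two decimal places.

Gordon growth model: P₀ = D₁/(r − g), with D₁ = 0.51 given directly.
P₀ = 0.5100 / (0.128 − 0.049) = 0.5100 / 0.079 = 6.4557

C$6.46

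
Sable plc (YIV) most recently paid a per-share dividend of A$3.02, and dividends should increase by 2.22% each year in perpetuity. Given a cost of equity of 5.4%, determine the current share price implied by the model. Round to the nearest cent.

A$97.08

Gordon growth model: P₀ = D₁/(r − g). D₁ = 3.02 × (1 + 0.0222) = 3.0870.
P₀ = 3.0870 / (0.054 − 0.0222) = 3.0870 / 0.0318 = 97.0769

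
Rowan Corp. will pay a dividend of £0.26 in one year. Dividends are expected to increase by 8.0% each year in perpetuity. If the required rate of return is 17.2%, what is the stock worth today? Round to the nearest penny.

£2.83

Gordon growth model: P₀ = D₁/(r − g), with D₁ = 0.26 given directly.
P₀ = 0.2600 / (0.172 − 0.08) = 0.2600 / 0.092 = 2.8261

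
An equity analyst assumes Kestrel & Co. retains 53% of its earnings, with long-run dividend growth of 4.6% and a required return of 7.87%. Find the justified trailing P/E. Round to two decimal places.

Payout ratio b = 1 − 0.53 = 0.47.
Justified trailing P/E = b(1+g)/(r−g) = 0.47×(1+0.046)/(0.0787−0.046) = 15.0343

15.03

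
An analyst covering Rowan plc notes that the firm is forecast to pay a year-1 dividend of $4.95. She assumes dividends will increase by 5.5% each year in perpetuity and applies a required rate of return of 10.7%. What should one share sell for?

Gordon growth model: P₀ = D₁/(r − g), with D₁ = 4.95 given directly.
P₀ = 4.9500 / (0.107 − 0.055) = 4.9500 / 0.052 = 95.1923

$95.19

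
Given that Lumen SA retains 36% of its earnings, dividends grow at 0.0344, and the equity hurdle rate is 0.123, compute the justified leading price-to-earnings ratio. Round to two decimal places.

7.22

Payout ratio b = 1 − 0.36 = 0.64.
Justified leading P/E = b/(r−g) = 0.64/(0.123−0.0344) = 7.2235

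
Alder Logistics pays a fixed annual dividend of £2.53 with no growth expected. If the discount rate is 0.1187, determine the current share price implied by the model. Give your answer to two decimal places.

Zero-growth DDM (perpetuity): P₀ = D/r = 2.53 / 0.1187 = 21.3142

£21.31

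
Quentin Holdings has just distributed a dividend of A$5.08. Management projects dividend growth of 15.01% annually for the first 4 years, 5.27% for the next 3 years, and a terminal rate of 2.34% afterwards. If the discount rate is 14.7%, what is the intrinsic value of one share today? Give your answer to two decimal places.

Three-stage DDM. Project D₁…D_7; terminal Gordon value at t=7 with g = 0.0234; discount at r = 0.147.
D_1 = 5.8425
D_2 = 6.7195
D_3 = 7.7281
D_4 = 8.8880
D_5 = 9.3564
D_6 = 9.8495
D_7 = 10.3686
TV_7 = 10.6112/(0.147−0.0234) = 85.8513
P₀ = Σ Dₜ/(1+r)ᵗ + TV_7/(1+r)^7 = 66.3362

A$66.34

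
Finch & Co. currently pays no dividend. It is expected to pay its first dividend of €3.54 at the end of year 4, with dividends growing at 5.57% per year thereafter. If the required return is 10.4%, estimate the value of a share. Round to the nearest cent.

€54.47

Deferred-dividend DDM. At t=3 the remaining stream is a growing perpetuity with first payment D_4 = 3.54.
V_3 = D_4/(r−g) = 3.54/(0.104−0.0557) = 73.2919
P₀ = V_3/(1+r)^3 = 73.2919/(1+0.104)^3 = 54.4689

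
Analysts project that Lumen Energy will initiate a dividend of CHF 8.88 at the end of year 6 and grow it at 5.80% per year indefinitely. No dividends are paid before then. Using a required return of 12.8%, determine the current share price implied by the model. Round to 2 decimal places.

CHF 69.47

Deferred-dividend DDM. At t=5 the remaining stream is a growing perpetuity with first payment D_6 = 8.88.
V_5 = D_6/(r−g) = 8.88/(0.128−0.058) = 126.8571
P₀ = V_5/(1+r)^5 = 126.8571/(1+0.128)^5 = 69.4655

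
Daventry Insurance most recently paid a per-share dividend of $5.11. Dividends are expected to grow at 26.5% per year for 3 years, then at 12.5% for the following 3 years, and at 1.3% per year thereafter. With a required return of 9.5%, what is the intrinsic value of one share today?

$151.11

Three-stage DDM. Project D₁…D_6; terminal Gordon value at t=6 with g = 0.013; discount at r = 0.095.
D_1 = 6.4642
D_2 = 8.1771
D_3 = 10.3441
D_4 = 11.6371
D_5 = 13.0917
D_6 = 14.7282
TV_6 = 14.9197/(0.095−0.013) = 181.9473
P₀ = Σ Dₜ/(1+r)ᵗ + TV_6/(1+r)^6 = 151.1072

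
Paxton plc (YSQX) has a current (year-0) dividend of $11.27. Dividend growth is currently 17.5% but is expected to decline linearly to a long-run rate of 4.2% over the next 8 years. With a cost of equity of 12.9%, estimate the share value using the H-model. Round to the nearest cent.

$203.90

H-model: P₀ = D₀[(1+g_L) + H(g_S−g_L)]/(r−g_L), with H = 8/2 = 4.
P₀ = 11.27 × [(1+0.042) + 4×(0.175−0.042)] / (0.129−0.042)
   = 11.27 × 1.5740 / 0.087 = 203.8963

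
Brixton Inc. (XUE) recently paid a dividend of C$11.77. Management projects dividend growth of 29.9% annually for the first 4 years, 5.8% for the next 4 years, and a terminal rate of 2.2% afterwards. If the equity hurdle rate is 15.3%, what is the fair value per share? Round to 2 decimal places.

Three-stage DDM. Project D₁…D_8; terminal Gordon value at t=8 with g = 0.022; discount at r = 0.153.
D_1 = 15.2892
D_2 = 19.8607
D_3 = 25.7991
D_4 = 33.5130
D_5 = 35.4567
D_6 = 37.5132
D_7 = 39.6890
D_8 = 41.9910
TV_8 = 42.9148/(0.153−0.022) = 327.5935
P₀ = Σ Dₜ/(1+r)ᵗ + TV_8/(1+r)^8 = 230.3369

C$230.34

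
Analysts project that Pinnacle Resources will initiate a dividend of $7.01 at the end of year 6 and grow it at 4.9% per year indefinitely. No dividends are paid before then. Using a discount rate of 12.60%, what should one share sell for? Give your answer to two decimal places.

Deferred-dividend DDM. At t=5 the remaining stream is a growing perpetuity with first payment D_6 = 7.01.
V_5 = D_6/(r−g) = 7.01/(0.126−0.049) = 91.0390
P₀ = V_5/(1+r)^5 = 91.0390/(1+0.126)^5 = 50.2962

$50.30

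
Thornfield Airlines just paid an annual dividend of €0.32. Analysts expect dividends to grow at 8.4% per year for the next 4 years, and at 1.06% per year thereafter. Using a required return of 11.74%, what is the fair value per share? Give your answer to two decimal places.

€3.87

Two-stage DDM. Project D₁…D_4 at 0.084, terminal growth 0.0106, discount at r = 0.1174.
D_1 = 0.3469
D_2 = 0.3760
D_3 = 0.4076
D_4 = 0.4418
Terminal value at t=4: TV = D_5/(r−g) = 0.4465/(0.1174−0.0106) = 4.1810
P₀ = 0.3469/(1+0.1174)^1 + 0.3760/(1+0.1174)^2 + 0.4076/(1+0.1174)^3 + 0.4418/(1+0.1174)^4 + 4.1810/(1+0.1174)^4 = 3.8691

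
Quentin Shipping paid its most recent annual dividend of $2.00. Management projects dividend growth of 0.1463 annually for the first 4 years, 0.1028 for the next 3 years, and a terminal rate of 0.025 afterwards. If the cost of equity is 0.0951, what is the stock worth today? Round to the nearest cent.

Three-stage DDM. Project D₁…D_7; terminal Gordon value at t=7 with g = 0.025; discount at r = 0.0951.
D_1 = 2.2926
D_2 = 2.6280
D_3 = 3.0125
D_4 = 3.4532
D_5 = 3.8082
D_6 = 4.1997
D_7 = 4.6314
TV_7 = 4.7472/(0.0951−0.025) = 67.7204
P₀ = Σ Dₜ/(1+r)ᵗ + TV_7/(1+r)^7 = 52.1393

$52.14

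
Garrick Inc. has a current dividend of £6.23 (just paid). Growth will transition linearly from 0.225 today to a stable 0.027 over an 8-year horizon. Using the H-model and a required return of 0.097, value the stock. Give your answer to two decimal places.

£161.89

H-model: P₀ = D₀[(1+g_L) + H(g_S−g_L)]/(r−g_L), with H = 8/2 = 4.
P₀ = 6.23 × [(1+0.027) + 4×(0.225−0.027)] / (0.097−0.027)
   = 6.23 × 1.8190 / 0.07 = 161.8910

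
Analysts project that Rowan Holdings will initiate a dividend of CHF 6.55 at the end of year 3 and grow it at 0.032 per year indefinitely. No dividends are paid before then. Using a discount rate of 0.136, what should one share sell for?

Deferred-dividend DDM. At t=2 the remaining stream is a growing perpetuity with first payment D_3 = 6.55.
V_2 = D_3/(r−g) = 6.55/(0.136−0.032) = 62.9808
P₀ = V_2/(1+r)^2 = 62.9808/(1+0.136)^2 = 48.8035

CHF 48.80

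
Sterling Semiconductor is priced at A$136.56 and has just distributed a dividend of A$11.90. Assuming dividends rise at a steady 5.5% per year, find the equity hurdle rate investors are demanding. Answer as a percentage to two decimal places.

Rearranging the constant-growth DDM: r = D₁/P₀ + g.
D₁ = 11.90 × (1 + 0.055) = 12.5545.
r = 12.5545 / 136.56 + 0.055 = 0.09193 + 0.055 = 0.14693

14.69%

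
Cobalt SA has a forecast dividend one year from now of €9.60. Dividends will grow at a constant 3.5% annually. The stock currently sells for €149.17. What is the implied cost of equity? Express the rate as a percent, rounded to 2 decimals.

9.94%

Rearranging the constant-growth DDM: r = D₁/P₀ + g.
r = 9.6000 / 149.17 + 0.035 = 0.06436 + 0.035 = 0.09936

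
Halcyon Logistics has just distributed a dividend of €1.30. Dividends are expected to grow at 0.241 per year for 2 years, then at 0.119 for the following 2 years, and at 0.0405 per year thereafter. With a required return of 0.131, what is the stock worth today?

€23.69

Three-stage DDM. Project D₁…D_4; terminal Gordon value at t=4 with g = 0.0405; discount at r = 0.131.
D_1 = 1.6133
D_2 = 2.0021
D_3 = 2.2404
D_4 = 2.5070
TV_4 = 2.6085/(0.131−0.0405) = 28.8231
P₀ = Σ Dₜ/(1+r)ᵗ + TV_4/(1+r)^4 = 23.6876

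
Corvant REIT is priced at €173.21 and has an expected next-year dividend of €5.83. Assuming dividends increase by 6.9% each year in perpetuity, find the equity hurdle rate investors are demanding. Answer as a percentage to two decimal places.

10.27%

Rearranging the constant-growth DDM: r = D₁/P₀ + g.
r = 5.8300 / 173.21 + 0.069 = 0.03366 + 0.069 = 0.10266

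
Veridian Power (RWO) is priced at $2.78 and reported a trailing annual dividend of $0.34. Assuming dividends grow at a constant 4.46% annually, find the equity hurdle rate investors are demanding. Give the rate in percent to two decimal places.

17.24%

Rearranging the constant-growth DDM: r = D₁/P₀ + g.
D₁ = 0.34 × (1 + 0.0446) = 0.3552.
r = 0.3552 / 2.78 + 0.0446 = 0.12776 + 0.0446 = 0.17236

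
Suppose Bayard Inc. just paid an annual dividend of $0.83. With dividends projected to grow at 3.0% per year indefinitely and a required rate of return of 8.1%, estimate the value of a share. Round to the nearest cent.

Gordon growth model: P₀ = D₁/(r − g). D₁ = 0.83 × (1 + 0.03) = 0.8549.
P₀ = 0.8549 / (0.081 − 0.03) = 0.8549 / 0.051 = 16.7627

$16.76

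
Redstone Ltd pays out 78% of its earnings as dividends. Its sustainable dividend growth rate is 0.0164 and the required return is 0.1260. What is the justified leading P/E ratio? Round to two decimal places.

7.12

Justified leading P/E = b/(r−g) = 0.78/(0.126−0.0164) = 7.1168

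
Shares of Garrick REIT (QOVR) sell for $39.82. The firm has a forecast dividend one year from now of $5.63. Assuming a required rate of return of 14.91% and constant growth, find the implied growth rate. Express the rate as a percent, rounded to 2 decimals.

0.77%

From P₀ = D₁/(r − g), the implied growth is g = r − D₁/P₀.
g = 0.1491 − 5.63/39.82 = 0.1491 − 0.14139 = 0.00771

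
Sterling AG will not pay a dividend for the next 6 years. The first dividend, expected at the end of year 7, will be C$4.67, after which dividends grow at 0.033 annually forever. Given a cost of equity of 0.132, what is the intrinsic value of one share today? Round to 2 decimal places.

Deferred-dividend DDM. At t=6 the remaining stream is a growing perpetuity with first payment D_7 = 4.67.
V_6 = D_7/(r−g) = 4.67/(0.132−0.033) = 47.1717
P₀ = V_6/(1+r)^6 = 47.1717/(1+0.132)^6 = 22.4183

C$22.42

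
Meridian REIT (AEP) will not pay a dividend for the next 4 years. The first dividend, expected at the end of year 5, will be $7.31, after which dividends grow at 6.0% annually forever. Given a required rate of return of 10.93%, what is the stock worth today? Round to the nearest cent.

Deferred-dividend DDM. At t=4 the remaining stream is a growing perpetuity with first payment D_5 = 7.31.
V_4 = D_5/(r−g) = 7.31/(0.1093−0.06) = 148.2759
P₀ = V_4/(1+r)^4 = 148.2759/(1+0.1093)^4 = 97.9207

$97.92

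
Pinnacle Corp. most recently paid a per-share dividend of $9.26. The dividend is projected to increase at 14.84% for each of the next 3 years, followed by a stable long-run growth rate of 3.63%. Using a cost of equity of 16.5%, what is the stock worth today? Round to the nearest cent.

$98.42

Two-stage DDM. Project D₁…D_3 at 0.1484, terminal growth 0.0363, discount at r = 0.165.
D_1 = 10.6342
D_2 = 12.2123
D_3 = 14.0246
Terminal value at t=3: TV = D_4/(r−g) = 14.5337/(0.165−0.0363) = 112.9269
P₀ = 10.6342/(1+0.165)^1 + 12.2123/(1+0.165)^2 + 14.0246/(1+0.165)^3 + 112.9269/(1+0.165)^3 = 98.4158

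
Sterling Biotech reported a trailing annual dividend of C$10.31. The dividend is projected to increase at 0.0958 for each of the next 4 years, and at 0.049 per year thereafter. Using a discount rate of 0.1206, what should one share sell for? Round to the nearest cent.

Two-stage DDM. Project D₁…D_4 at 0.0958, terminal growth 0.049, discount at r = 0.1206.
D_1 = 11.2977
D_2 = 12.3800
D_3 = 13.5660
D_4 = 14.8656
Terminal value at t=4: TV = D_5/(r−g) = 15.5941/(0.1206−0.049) = 217.7942
P₀ = 11.2977/(1+0.1206)^1 + 12.3800/(1+0.1206)^2 + 13.5660/(1+0.1206)^3 + 14.8656/(1+0.1206)^4 + 217.7942/(1+0.1206)^4 = 177.1242

C$177.12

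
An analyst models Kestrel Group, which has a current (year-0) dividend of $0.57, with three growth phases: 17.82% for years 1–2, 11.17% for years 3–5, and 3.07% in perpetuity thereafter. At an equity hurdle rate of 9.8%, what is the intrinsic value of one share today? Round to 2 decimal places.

Three-stage DDM. Project D₁…D_5; terminal Gordon value at t=5 with g = 0.0307; discount at r = 0.098.
D_1 = 0.6716
D_2 = 0.7912
D_3 = 0.8796
D_4 = 0.9779
D_5 = 1.0871
TV_5 = 1.1205/(0.098−0.0307) = 16.6492
P₀ = Σ Dₜ/(1+r)ᵗ + TV_5/(1+r)^5 = 13.7187

$13.72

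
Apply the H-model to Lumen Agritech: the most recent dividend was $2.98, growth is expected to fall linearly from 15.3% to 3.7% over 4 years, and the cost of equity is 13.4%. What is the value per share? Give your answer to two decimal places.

H-model: P₀ = D₀[(1+g_L) + H(g_S−g_L)]/(r−g_L), with H = 4/2 = 2.
P₀ = 2.98 × [(1+0.037) + 2×(0.153−0.037)] / (0.134−0.037)
   = 2.98 × 1.2690 / 0.097 = 38.9858

$38.99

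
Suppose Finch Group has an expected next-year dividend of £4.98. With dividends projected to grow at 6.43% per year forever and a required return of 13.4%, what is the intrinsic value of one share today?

Gordon growth model: P₀ = D₁/(r − g), with D₁ = 4.98 given directly.
P₀ = 4.9800 / (0.134 − 0.0643) = 4.9800 / 0.0697 = 71.4491

£71.45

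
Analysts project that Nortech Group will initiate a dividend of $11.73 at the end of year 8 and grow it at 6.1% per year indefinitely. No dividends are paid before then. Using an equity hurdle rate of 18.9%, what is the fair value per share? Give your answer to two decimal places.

Deferred-dividend DDM. At t=7 the remaining stream is a growing perpetuity with first payment D_8 = 11.73.
V_7 = D_8/(r−g) = 11.73/(0.189−0.061) = 91.6406
P₀ = V_7/(1+r)^7 = 91.6406/(1+0.189)^7 = 27.2782

$27.28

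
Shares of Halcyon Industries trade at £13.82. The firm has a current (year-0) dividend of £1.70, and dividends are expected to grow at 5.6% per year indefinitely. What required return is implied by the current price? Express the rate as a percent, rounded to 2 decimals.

18.59%

Rearranging the constant-growth DDM: r = D₁/P₀ + g.
D₁ = 1.70 × (1 + 0.056) = 1.7952.
r = 1.7952 / 13.82 + 0.056 = 0.12990 + 0.056 = 0.18590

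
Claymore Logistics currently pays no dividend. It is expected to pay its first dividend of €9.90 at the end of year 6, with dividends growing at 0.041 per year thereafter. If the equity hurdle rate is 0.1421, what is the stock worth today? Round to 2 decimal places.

Deferred-dividend DDM. At t=5 the remaining stream is a growing perpetuity with first payment D_6 = 9.90.
V_5 = D_6/(r−g) = 9.90/(0.1421−0.041) = 97.9228
P₀ = V_5/(1+r)^5 = 97.9228/(1+0.1421)^5 = 50.3922

€50.39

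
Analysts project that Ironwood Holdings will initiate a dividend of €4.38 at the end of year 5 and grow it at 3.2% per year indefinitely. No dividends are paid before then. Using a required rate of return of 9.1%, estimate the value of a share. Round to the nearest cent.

€52.40

Deferred-dividend DDM. At t=4 the remaining stream is a growing perpetuity with first payment D_5 = 4.38.
V_4 = D_5/(r−g) = 4.38/(0.091−0.032) = 74.2373
P₀ = V_4/(1+r)^4 = 74.2373/(1+0.091)^4 = 52.3990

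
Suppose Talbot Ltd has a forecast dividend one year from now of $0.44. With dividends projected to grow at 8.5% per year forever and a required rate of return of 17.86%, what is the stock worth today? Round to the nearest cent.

$4.70

Gordon growth model: P₀ = D₁/(r − g), with D₁ = 0.44 given directly.
P₀ = 0.4400 / (0.1786 − 0.085) = 0.4400 / 0.0936 = 4.7009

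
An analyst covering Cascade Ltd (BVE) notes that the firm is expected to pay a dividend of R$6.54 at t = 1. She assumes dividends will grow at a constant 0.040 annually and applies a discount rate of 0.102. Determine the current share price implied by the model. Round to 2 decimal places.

R$105.48

Gordon growth model: P₀ = D₁/(r − g), with D₁ = 6.54 given directly.
P₀ = 6.5400 / (0.102 − 0.04) = 6.5400 / 0.062 = 105.4839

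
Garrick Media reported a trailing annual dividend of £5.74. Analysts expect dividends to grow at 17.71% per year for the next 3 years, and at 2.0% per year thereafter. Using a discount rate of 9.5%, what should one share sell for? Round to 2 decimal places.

Two-stage DDM. Project D₁…D_3 at 0.1771, terminal growth 0.02, discount at r = 0.095.
D_1 = 6.7566
D_2 = 7.9531
D_3 = 9.3616
Terminal value at t=3: TV = D_4/(r−g) = 9.5489/(0.095−0.02) = 127.3183
P₀ = 6.7566/(1+0.095)^1 + 7.9531/(1+0.095)^2 + 9.3616/(1+0.095)^3 + 127.3183/(1+0.095)^3 = 116.9062

£116.91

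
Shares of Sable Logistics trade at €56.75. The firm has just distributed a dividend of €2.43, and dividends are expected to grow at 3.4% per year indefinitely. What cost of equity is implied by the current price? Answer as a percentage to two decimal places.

Rearranging the constant-growth DDM: r = D₁/P₀ + g.
D₁ = 2.43 × (1 + 0.034) = 2.5126.
r = 2.5126 / 56.75 + 0.034 = 0.04428 + 0.034 = 0.07828

7.83%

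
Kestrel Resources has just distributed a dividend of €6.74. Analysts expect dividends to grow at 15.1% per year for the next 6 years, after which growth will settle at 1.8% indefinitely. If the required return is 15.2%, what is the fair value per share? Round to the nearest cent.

Two-stage DDM. Project D₁…D_6 at 0.151, terminal growth 0.018, discount at r = 0.152.
D_1 = 7.7577
D_2 = 8.9292
D_3 = 10.2775
D_4 = 11.8294
D_5 = 13.6156
D_6 = 15.6715
Terminal value at t=6: TV = D_7/(r−g) = 15.9536/(0.152−0.018) = 119.0570
P₀ = 7.7577/(1+0.152)^1 + 8.9292/(1+0.152)^2 + 10.2775/(1+0.152)^3 + 11.8294/(1+0.152)^4 + 13.6156/(1+0.152)^5 + 15.6715/(1+0.152)^6 + 119.0570/(1+0.152)^6 = 91.2551

€91.26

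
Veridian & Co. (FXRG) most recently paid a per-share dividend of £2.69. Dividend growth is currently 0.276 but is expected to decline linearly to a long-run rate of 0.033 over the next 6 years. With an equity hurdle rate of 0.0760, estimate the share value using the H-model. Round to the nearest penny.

H-model: P₀ = D₀[(1+g_L) + H(g_S−g_L)]/(r−g_L), with H = 6/2 = 3.
P₀ = 2.69 × [(1+0.033) + 3×(0.276−0.033)] / (0.076−0.033)
   = 2.69 × 1.7620 / 0.043 = 110.2274

£110.23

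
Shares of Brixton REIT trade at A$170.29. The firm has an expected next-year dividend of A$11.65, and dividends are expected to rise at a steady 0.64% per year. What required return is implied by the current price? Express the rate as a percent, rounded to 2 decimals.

7.48%

Rearranging the constant-growth DDM: r = D₁/P₀ + g.
r = 11.6500 / 170.29 + 0.0064 = 0.06841 + 0.0064 = 0.07481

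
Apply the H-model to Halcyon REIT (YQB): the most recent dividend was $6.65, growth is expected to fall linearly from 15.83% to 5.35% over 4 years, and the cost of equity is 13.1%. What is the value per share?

H-model: P₀ = D₀[(1+g_L) + H(g_S−g_L)]/(r−g_L), with H = 4/2 = 2.
P₀ = 6.65 × [(1+0.0535) + 2×(0.1583−0.0535)] / (0.131−0.0535)
   = 6.65 × 1.2631 / 0.0775 = 108.3821

$108.38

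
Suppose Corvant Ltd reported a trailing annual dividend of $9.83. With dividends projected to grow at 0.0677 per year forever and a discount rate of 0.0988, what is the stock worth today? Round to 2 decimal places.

Gordon growth model: P₀ = D₁/(r − g). D₁ = 9.83 × (1 + 0.0677) = 10.4955.
P₀ = 10.4955 / (0.0988 − 0.0677) = 10.4955 / 0.0311 = 337.4756

$337.48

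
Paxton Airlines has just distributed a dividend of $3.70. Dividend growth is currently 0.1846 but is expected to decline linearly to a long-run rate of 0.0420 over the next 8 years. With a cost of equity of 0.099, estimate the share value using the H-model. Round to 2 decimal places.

H-model: P₀ = D₀[(1+g_L) + H(g_S−g_L)]/(r−g_L), with H = 8/2 = 4.
P₀ = 3.70 × [(1+0.042) + 4×(0.1846−0.042)] / (0.099−0.042)
   = 3.70 × 1.6124 / 0.057 = 104.6646

$104.66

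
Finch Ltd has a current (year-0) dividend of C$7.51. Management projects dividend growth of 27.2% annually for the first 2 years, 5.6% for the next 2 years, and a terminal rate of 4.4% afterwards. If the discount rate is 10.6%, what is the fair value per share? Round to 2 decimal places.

Three-stage DDM. Project D₁…D_4; terminal Gordon value at t=4 with g = 0.044; discount at r = 0.106.
D_1 = 9.5527
D_2 = 12.1511
D_3 = 12.8315
D_4 = 13.5501
TV_4 = 14.1463/(0.106−0.044) = 228.1659
P₀ = Σ Dₜ/(1+r)ᵗ + TV_4/(1+r)^4 = 189.5970

C$189.60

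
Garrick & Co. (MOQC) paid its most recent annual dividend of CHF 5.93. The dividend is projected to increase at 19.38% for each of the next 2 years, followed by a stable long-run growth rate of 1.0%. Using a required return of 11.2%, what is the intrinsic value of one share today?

Two-stage DDM. Project D₁…D_2 at 0.1938, terminal growth 0.01, discount at r = 0.112.
D_1 = 7.0792
D_2 = 8.4512
Terminal value at t=2: TV = D_3/(r−g) = 8.5357/(0.112−0.01) = 83.6833
P₀ = 7.0792/(1+0.112)^1 + 8.4512/(1+0.112)^2 + 83.6833/(1+0.112)^2 = 80.8759

CHF 80.88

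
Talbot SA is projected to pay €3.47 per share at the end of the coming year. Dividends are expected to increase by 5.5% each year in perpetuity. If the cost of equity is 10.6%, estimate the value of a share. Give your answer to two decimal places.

Gordon growth model: P₀ = D₁/(r − g), with D₁ = 3.47 given directly.
P₀ = 3.4700 / (0.106 − 0.055) = 3.4700 / 0.051 = 68.0392

€68.04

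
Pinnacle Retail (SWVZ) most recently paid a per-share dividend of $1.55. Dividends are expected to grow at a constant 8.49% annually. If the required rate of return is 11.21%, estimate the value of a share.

$61.82

Gordon growth model: P₀ = D₁/(r − g). D₁ = 1.55 × (1 + 0.0849) = 1.6816.
P₀ = 1.6816 / (0.1121 − 0.0849) = 1.6816 / 0.0272 = 61.8233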